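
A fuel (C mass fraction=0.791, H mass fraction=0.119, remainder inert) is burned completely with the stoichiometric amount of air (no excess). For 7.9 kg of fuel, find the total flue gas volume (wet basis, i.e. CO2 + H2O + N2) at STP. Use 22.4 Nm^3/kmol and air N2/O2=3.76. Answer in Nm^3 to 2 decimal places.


Per kg fuel: CO2 = (C/12 kmol)*22.4 = (0.791/12)*22.4 = 1.47653 Nm^3
Per kg fuel: H2O = (H/2 kmol)*22.4 = (0.119/2)*22.4 = 1.33280 Nm^3
O2 needed per kg fuel = C/12 + H/4 = 0.791/12 + 0.119/4 = 0.09566667 kmol
Per kg fuel: N2 = O2*3.76*22.4 = 0.09566667*3.76*22.4 = 8.05743 Nm^3
Total per kg = 1.47653 + 1.33280 + 8.05743 = 10.86676 Nm^3
Total = 10.86676 * 7.9 = 85.85 Nm^3


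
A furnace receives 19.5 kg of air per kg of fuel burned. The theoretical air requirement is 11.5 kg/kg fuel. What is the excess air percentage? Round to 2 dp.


Excess air = actual - stoichiometric = 19.5 - 11.5 = 8.00 kg/kg fuel
Excess air % = (excess / stoich) * 100 = (8.00 / 11.5) * 100 = 69.57%


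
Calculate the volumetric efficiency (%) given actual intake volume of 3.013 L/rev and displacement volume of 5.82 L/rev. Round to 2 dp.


eta_v = (V_actual / V_disp) * 100
Ratio = 3.013 / 5.82 = 0.5177
eta_v = 0.5177 * 100 = 51.77%


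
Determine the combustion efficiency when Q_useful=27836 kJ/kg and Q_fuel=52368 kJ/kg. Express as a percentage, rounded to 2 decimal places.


Efficiency = (Q_useful / Q_fuel) * 100
Efficiency = (27836 / 52368) * 100
Efficiency = 0.5315 * 100 = 53.15%


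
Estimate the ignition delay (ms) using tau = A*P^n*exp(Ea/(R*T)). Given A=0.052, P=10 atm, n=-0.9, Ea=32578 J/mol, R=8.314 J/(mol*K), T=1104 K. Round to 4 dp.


tau = A * P^n * exp(Ea/(R*T))
P^n = 10^(-0.9) = 0.12589254
Ea/(R*T) = 32578/(8.314*1104) = 3.549321
exp(Ea/(R*T)) = 34.789701
tau = 0.052 * 0.12589254 * 34.789701 = 0.2277 ms


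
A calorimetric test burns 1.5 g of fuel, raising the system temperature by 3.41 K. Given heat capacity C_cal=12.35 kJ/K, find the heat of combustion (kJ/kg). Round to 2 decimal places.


Hc = C_cal * delta_T / m_fuel
Q_released = 12.35 * 3.41 = 42.1135 kJ
m_fuel = 1.5 g = 1.5/1000 kg = 0.001500 kg
Hc = 42.1135 / 0.001500 = 28075.67 kJ/kg


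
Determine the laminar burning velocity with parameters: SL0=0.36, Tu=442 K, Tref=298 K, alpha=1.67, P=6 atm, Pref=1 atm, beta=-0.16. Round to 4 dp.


SL = SL0 * (Tu/Tref)^alpha * (P/Pref)^beta
T ratio = 442/298 = 1.48322148
(T ratio)^alpha = 1.48322148^1.67 = 1.931586
(P/Pref)^beta = 6^(-0.16) = 0.750751
SL = 0.36 * 1.931586 * 0.750751 = 0.5221 m/s


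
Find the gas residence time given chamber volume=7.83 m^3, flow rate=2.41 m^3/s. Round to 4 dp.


tau = V / Q_flow
tau = 7.83 / 2.41 = 3.2490 s


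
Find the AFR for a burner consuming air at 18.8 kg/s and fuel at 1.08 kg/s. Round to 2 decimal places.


AFR = m_air / m_fuel
AFR = 18.8 / 1.08 = 17.41


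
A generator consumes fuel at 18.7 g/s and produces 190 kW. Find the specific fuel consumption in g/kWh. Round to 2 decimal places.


SFC = (mf / BP) * 3600
Rate = 18.7 / 190 = 0.098421 g/(s*kW)
SFC = 0.098421 * 3600 = 354.32 g/kWh


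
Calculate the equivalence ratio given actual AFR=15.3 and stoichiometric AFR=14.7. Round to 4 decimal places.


phi = AFR_stoich / AFR_actual
phi = 14.7 / 15.3 = 0.9608


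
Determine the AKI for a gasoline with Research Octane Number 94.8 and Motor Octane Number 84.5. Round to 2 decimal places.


AKI = (RON + MON) / 2
AKI = (94.8 + 84.5) / 2
AKI = 179.3 / 2 = 89.65


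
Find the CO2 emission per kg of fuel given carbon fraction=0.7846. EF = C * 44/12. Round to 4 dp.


EF = C_frac * (M_CO2 / M_C)
EF = 0.7846 * (44/12)
EF = 0.7846 * 3.666667 = 2.8769 kg_CO2/kg_fuel


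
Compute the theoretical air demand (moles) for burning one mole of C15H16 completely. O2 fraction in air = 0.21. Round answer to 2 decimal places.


Balanced combustion: C15H16 + 19 O2 -> 15 CO2 + 8 H2O
O2 needed = C + H/4 = 15 + 16/4 = 19.00 moles
Air moles = O2 / 0.21 = 19.00 / 0.21 = 90.48 moles air


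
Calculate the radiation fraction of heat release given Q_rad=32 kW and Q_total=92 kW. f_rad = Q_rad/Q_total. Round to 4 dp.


f_rad = Q_rad / Q_total
f_rad = 32 / 92 = 0.3478


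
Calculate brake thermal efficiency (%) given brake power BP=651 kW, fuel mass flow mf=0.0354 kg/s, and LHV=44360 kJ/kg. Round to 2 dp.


eta_BTE = (BP / (mf * LHV)) * 100
Denominator = 0.0354 * 44360 = 1570.3440 kW
eta_BTE = (651 / 1570.3440) * 100 = 41.46%


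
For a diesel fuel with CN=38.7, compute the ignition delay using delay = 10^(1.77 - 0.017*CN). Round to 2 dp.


delay = 10^(1.77 - 0.017*CN)
Exponent = 1.77 - 0.017*38.7 = 1.1121
delay = 10^1.1121 = 12.94 ms


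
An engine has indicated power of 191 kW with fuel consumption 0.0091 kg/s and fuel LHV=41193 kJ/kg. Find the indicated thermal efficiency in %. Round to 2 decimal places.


eta_ith = (IP / (mf * LHV)) * 100
Denominator = 0.0091 * 41193 = 374.8563 kW
eta_ith = (191 / 374.8563) * 100 = 50.95%


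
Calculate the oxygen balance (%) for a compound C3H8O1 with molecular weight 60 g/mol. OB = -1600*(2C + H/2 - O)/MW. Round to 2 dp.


OB = -1600 * (2C + H/2 - O) / MW
Inner = 2*3 + 8/2 - 1 = 9.00
OB = -1600 * 9.00 / 60 = -240.00%


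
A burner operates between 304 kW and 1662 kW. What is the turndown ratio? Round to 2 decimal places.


TDR = Q_max / Q_min
TDR = 1662 / 304 = 5.47


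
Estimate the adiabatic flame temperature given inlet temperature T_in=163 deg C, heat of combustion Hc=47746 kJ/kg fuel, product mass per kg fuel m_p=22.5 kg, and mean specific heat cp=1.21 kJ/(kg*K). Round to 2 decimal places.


T_ad = T_in + Hc / (m_p * cp)
Denominator = 22.5 * 1.21 = 27.2250
Temperature rise = 47746 / 27.2250 = 1753.76 K
T_ad = 163 + 1753.76 = 1916.76 deg C


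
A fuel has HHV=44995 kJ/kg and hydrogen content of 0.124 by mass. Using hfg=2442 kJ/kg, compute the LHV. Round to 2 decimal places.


LHV = HHV - hfg * 9 * H
Water correction = 2442 * 9 * 0.124 = 2725.272 kJ/kg
LHV = 44995 - 2725.272 = 42269.73 kJ/kg


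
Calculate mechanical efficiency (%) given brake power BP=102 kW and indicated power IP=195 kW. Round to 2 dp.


eta_mech = (BP / IP) * 100
Ratio = 102 / 195 = 0.5231
eta_mech = 0.5231 * 100 = 52.31%


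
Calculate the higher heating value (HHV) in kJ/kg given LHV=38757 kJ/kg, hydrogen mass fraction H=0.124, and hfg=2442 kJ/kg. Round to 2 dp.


HHV = LHV + hfg * 9 * H
Water addition = 2442 * 9 * 0.124 = 2725.272 kJ/kg
HHV = 38757 + 2725.272 = 41482.27 kJ/kg


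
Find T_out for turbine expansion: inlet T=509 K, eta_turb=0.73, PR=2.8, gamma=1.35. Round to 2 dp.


T_out = T_in * (1 - eta * (1 - PR^(-(gamma-1)/gamma)))
Exponent = -(1.35-1)/1.35 = -0.25925926
PR^exp = 2.8^(-0.25925926) = 0.76572026
Factor = 1 - 0.73*(1 - 0.76572026) = 0.82897579
T_out = 509 * 0.82897579 = 421.95 K


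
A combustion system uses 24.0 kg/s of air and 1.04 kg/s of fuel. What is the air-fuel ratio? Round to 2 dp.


AFR = m_air / m_fuel
AFR = 24.0 / 1.04 = 23.08


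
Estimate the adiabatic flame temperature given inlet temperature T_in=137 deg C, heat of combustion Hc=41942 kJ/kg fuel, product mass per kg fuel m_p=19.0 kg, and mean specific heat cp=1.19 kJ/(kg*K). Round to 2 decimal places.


T_ad = T_in + Hc / (m_p * cp)
Denominator = 19.0 * 1.19 = 22.6100
Temperature rise = 41942 / 22.6100 = 1855.02 K
T_ad = 137 + 1855.02 = 1992.02 deg C


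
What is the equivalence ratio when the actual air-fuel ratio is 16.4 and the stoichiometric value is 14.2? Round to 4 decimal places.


phi = AFR_stoich / AFR_actual
phi = 14.2 / 16.4 = 0.8659


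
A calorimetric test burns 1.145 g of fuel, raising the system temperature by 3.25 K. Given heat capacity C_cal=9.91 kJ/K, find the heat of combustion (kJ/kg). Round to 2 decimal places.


Hc = C_cal * delta_T / m_fuel
Q_released = 9.91 * 3.25 = 32.2075 kJ
m_fuel = 1.145 g = 1.145/1000 kg = 0.001145 kg
Hc = 32.2075 / 0.001145 = 28128.82 kJ/kg


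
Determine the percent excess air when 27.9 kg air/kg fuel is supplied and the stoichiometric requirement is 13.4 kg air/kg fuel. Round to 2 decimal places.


Excess air = actual - stoichiometric = 27.9 - 13.4 = 14.50 kg/kg fuel
Excess air % = (excess / stoich) * 100 = (14.50 / 13.4) * 100 = 108.21%


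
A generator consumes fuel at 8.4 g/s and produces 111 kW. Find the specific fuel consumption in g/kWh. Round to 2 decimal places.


SFC = (mf / BP) * 3600
Rate = 8.4 / 111 = 0.075676 g/(s*kW)
SFC = 0.075676 * 3600 = 272.43 g/kWh


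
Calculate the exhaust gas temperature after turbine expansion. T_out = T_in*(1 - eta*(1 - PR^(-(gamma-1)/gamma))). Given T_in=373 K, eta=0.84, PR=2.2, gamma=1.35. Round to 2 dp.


T_out = T_in * (1 - eta * (1 - PR^(-(gamma-1)/gamma)))
Exponent = -(1.35-1)/1.35 = -0.25925926
PR^exp = 2.2^(-0.25925926) = 0.81512413
Factor = 1 - 0.84*(1 - 0.81512413) = 0.84470427
T_out = 373 * 0.84470427 = 315.07 K


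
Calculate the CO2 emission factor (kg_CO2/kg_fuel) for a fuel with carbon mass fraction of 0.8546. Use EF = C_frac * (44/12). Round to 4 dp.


EF = C_frac * (M_CO2 / M_C)
EF = 0.8546 * (44/12)
EF = 0.8546 * 3.666667 = 3.1335 kg_CO2/kg_fuel


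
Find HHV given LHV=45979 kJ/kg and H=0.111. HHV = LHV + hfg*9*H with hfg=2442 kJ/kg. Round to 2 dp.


HHV = LHV + hfg * 9 * H
Water addition = 2442 * 9 * 0.111 = 2439.558 kJ/kg
HHV = 45979 + 2439.558 = 48418.56 kJ/kg


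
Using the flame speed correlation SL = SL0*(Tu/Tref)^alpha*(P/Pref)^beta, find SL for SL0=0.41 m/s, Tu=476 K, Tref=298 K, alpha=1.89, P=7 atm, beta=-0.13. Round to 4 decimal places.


SL = SL0 * (Tu/Tref)^alpha * (P/Pref)^beta
T ratio = 476/298 = 1.59731544
(T ratio)^alpha = 1.59731544^1.89 = 2.423307
(P/Pref)^beta = 7^(-0.13) = 0.776492
SL = 0.41 * 2.423307 * 0.776492 = 0.7715 m/s


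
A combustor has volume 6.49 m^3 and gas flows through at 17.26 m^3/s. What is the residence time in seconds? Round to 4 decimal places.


tau = V / Q_flow
tau = 6.49 / 17.26 = 0.3760 s


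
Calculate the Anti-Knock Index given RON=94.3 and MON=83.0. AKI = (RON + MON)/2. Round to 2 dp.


AKI = (RON + MON) / 2
AKI = (94.3 + 83.0) / 2
AKI = 177.3 / 2 = 88.65


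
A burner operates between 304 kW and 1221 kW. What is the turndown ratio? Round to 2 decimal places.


TDR = Q_max / Q_min
TDR = 1221 / 304 = 4.02


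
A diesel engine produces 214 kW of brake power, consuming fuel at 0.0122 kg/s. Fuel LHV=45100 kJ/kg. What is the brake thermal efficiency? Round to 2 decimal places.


eta_BTE = (BP / (mf * LHV)) * 100
Denominator = 0.0122 * 45100 = 550.2200 kW
eta_BTE = (214 / 550.2200) * 100 = 38.89%


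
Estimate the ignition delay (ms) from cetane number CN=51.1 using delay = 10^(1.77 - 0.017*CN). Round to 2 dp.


delay = 10^(1.77 - 0.017*CN)
Exponent = 1.77 - 0.017*51.1 = 0.9013
delay = 10^0.9013 = 7.97 ms


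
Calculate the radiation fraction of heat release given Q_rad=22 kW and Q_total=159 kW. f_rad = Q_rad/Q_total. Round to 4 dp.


f_rad = Q_rad / Q_total
f_rad = 22 / 159 = 0.1384


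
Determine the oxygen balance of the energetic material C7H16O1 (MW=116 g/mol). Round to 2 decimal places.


OB = -1600 * (2C + H/2 - O) / MW
Inner = 2*7 + 16/2 - 1 = 21.00
OB = -1600 * 21.00 / 116 = -289.66%


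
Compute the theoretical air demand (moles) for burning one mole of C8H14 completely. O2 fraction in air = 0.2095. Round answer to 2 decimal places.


Balanced combustion: C8H14 + 11.5 O2 -> 8 CO2 + 7 H2O
O2 needed = C + H/4 = 8 + 14/4 = 11.50 moles
Air moles = O2 / 0.2095 = 11.50 / 0.2095 = 54.89 moles air


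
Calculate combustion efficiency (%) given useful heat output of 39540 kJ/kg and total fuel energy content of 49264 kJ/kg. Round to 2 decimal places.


Efficiency = (Q_useful / Q_fuel) * 100
Efficiency = (39540 / 49264) * 100
Efficiency = 0.8026 * 100 = 80.26%


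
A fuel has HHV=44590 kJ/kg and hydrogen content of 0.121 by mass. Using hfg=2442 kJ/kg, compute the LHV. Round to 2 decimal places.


LHV = HHV - hfg * 9 * H
Water correction = 2442 * 9 * 0.121 = 2659.338 kJ/kg
LHV = 44590 - 2659.338 = 41930.66 kJ/kg


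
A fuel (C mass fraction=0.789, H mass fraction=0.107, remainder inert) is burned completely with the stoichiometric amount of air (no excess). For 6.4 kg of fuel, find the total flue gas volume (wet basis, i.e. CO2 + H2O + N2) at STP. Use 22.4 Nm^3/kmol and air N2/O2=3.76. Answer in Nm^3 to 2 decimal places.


Per kg fuel: CO2 = (C/12 kmol)*22.4 = (0.789/12)*22.4 = 1.47280 Nm^3
Per kg fuel: H2O = (H/2 kmol)*22.4 = (0.107/2)*22.4 = 1.19840 Nm^3
O2 needed per kg fuel = C/12 + H/4 = 0.789/12 + 0.107/4 = 0.09250000 kmol
Per kg fuel: N2 = O2*3.76*22.4 = 0.09250000*3.76*22.4 = 7.79072 Nm^3
Total per kg = 1.47280 + 1.19840 + 7.79072 = 10.46192 Nm^3
Total = 10.46192 * 6.4 = 66.96 Nm^3


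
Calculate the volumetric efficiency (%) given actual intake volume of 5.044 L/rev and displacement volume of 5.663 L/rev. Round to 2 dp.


eta_v = (V_actual / V_disp) * 100
Ratio = 5.044 / 5.663 = 0.8907
eta_v = 0.8907 * 100 = 89.07%


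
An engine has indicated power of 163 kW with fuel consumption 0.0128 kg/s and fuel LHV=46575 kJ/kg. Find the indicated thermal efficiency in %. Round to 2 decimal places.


eta_ith = (IP / (mf * LHV)) * 100
Denominator = 0.0128 * 46575 = 596.1600 kW
eta_ith = (163 / 596.1600) * 100 = 27.34%


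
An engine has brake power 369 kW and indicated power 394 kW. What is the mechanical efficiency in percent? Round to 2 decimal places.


eta_mech = (BP / IP) * 100
Ratio = 369 / 394 = 0.9365
eta_mech = 0.9365 * 100 = 93.65%


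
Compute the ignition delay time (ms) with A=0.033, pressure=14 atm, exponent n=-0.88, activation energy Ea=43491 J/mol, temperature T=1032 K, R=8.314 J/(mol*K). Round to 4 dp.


tau = A * P^n * exp(Ea/(R*T))
P^n = 14^(-0.88) = 0.09804091
Ea/(R*T) = 43491/(8.314*1032) = 5.068853
exp(Ea/(R*T)) = 158.991821
tau = 0.033 * 0.09804091 * 158.991821 = 0.5144 ms


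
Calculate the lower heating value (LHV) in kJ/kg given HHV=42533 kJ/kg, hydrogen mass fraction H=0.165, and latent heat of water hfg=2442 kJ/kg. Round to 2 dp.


LHV = HHV - hfg * 9 * H
Water correction = 2442 * 9 * 0.165 = 3626.370 kJ/kg
LHV = 42533 - 3626.370 = 38906.63 kJ/kg


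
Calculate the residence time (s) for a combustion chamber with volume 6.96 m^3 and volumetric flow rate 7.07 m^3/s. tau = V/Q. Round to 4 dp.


tau = V / Q_flow
tau = 6.96 / 7.07 = 0.9844 s


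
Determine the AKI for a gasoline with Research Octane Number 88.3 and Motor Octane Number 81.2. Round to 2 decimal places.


AKI = (RON + MON) / 2
AKI = (88.3 + 81.2) / 2
AKI = 169.5 / 2 = 84.75


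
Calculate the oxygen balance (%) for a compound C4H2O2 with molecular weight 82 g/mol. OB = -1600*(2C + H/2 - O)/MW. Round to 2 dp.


OB = -1600 * (2C + H/2 - O) / MW
Inner = 2*4 + 2/2 - 2 = 7.00
OB = -1600 * 7.00 / 82 = -136.59%


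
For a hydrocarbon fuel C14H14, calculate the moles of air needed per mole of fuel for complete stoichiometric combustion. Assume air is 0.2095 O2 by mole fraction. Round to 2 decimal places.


Balanced combustion: C14H14 + 17.5 O2 -> 14 CO2 + 7 H2O
O2 needed = C + H/4 = 14 + 14/4 = 17.50 moles
Air moles = O2 / 0.2095 = 17.50 / 0.2095 = 83.53 moles air


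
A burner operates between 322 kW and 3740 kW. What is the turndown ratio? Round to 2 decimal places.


TDR = Q_max / Q_min
TDR = 3740 / 322 = 11.61


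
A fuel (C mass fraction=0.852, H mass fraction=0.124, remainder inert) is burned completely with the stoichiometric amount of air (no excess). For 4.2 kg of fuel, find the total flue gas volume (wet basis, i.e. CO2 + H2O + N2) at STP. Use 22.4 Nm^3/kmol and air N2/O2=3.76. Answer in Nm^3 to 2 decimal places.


Per kg fuel: CO2 = (C/12 kmol)*22.4 = (0.852/12)*22.4 = 1.59040 Nm^3
Per kg fuel: H2O = (H/2 kmol)*22.4 = (0.124/2)*22.4 = 1.38880 Nm^3
O2 needed per kg fuel = C/12 + H/4 = 0.852/12 + 0.124/4 = 0.10200000 kmol
Per kg fuel: N2 = O2*3.76*22.4 = 0.10200000*3.76*22.4 = 8.59085 Nm^3
Total per kg = 1.59040 + 1.38880 + 8.59085 = 11.57005 Nm^3
Total = 11.57005 * 4.2 = 48.59 Nm^3


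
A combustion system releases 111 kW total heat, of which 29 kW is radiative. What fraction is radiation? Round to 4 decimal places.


f_rad = Q_rad / Q_total
f_rad = 29 / 111 = 0.2613


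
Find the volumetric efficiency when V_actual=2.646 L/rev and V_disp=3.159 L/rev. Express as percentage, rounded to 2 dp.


eta_v = (V_actual / V_disp) * 100
Ratio = 2.646 / 3.159 = 0.8376
eta_v = 0.8376 * 100 = 83.76%


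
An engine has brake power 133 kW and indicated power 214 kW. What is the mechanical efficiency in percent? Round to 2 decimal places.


eta_mech = (BP / IP) * 100
Ratio = 133 / 214 = 0.6215
eta_mech = 0.6215 * 100 = 62.15%


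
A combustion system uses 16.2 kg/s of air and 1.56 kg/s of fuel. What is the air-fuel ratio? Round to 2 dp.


AFR = m_air / m_fuel
AFR = 16.2 / 1.56 = 10.38


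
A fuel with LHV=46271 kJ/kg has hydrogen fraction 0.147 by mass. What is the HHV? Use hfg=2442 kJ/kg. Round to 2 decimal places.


HHV = LHV + hfg * 9 * H
Water addition = 2442 * 9 * 0.147 = 3230.766 kJ/kg
HHV = 46271 + 3230.766 = 49501.77 kJ/kg


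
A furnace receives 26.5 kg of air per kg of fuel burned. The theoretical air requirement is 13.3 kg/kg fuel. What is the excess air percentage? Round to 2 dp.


Excess air = actual - stoichiometric = 26.5 - 13.3 = 13.20 kg/kg fuel
Excess air % = (excess / stoich) * 100 = (13.20 / 13.3) * 100 = 99.25%


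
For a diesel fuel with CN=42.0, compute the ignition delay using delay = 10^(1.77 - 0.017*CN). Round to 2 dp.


delay = 10^(1.77 - 0.017*CN)
Exponent = 1.77 - 0.017*42.0 = 1.0560
delay = 10^1.0560 = 11.38 ms


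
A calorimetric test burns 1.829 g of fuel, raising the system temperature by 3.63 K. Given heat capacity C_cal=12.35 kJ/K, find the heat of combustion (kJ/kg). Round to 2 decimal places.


Hc = C_cal * delta_T / m_fuel
Q_released = 12.35 * 3.63 = 44.8305 kJ
m_fuel = 1.829 g = 1.829/1000 kg = 0.001829 kg
Hc = 44.8305 / 0.001829 = 24510.93 kJ/kg


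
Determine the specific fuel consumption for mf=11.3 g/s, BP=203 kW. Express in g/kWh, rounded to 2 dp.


SFC = (mf / BP) * 3600
Rate = 11.3 / 203 = 0.055665 g/(s*kW)
SFC = 0.055665 * 3600 = 200.39 g/kWh


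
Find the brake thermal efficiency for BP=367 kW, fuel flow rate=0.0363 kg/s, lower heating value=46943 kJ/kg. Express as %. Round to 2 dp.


eta_BTE = (BP / (mf * LHV)) * 100
Denominator = 0.0363 * 46943 = 1704.0309 kW
eta_BTE = (367 / 1704.0309) * 100 = 21.54%


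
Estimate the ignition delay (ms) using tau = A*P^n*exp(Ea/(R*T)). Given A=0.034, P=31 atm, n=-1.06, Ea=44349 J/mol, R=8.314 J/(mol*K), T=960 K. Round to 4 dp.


tau = A * P^n * exp(Ea/(R*T))
P^n = 31^(-1.06) = 0.02625165
Ea/(R*T) = 44349/(8.314*960) = 5.556516
exp(Ea/(R*T)) = 258.919219
tau = 0.034 * 0.02625165 * 258.919219 = 0.2311 ms


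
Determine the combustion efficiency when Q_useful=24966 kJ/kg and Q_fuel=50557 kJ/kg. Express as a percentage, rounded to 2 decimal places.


Efficiency = (Q_useful / Q_fuel) * 100
Efficiency = (24966 / 50557) * 100
Efficiency = 0.4938 * 100 = 49.38%


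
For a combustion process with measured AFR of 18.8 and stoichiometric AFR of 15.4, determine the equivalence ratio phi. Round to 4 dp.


phi = AFR_stoich / AFR_actual
phi = 15.4 / 18.8 = 0.8191


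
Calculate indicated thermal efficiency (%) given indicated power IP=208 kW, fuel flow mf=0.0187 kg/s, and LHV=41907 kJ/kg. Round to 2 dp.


eta_ith = (IP / (mf * LHV)) * 100
Denominator = 0.0187 * 41907 = 783.6609 kW
eta_ith = (208 / 783.6609) * 100 = 26.54%


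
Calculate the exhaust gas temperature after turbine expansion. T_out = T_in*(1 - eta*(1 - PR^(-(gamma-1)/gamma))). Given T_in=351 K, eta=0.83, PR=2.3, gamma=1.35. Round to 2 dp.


T_out = T_in * (1 - eta * (1 - PR^(-(gamma-1)/gamma)))
Exponent = -(1.35-1)/1.35 = -0.25925926
PR^exp = 2.3^(-0.25925926) = 0.80578413
Factor = 1 - 0.83*(1 - 0.80578413) = 0.83880083
T_out = 351 * 0.83880083 = 294.42 K


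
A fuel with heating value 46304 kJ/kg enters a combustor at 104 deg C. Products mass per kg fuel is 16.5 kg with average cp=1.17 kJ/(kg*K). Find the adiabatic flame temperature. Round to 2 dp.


T_ad = T_in + Hc / (m_p * cp)
Denominator = 16.5 * 1.17 = 19.3050
Temperature rise = 46304 / 19.3050 = 2398.55 K
T_ad = 104 + 2398.55 = 2502.55 deg C


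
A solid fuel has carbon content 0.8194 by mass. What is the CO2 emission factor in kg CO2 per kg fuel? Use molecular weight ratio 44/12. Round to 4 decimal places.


EF = C_frac * (M_CO2 / M_C)
EF = 0.8194 * (44/12)
EF = 0.8194 * 3.666667 = 3.0045 kg_CO2/kg_fuel


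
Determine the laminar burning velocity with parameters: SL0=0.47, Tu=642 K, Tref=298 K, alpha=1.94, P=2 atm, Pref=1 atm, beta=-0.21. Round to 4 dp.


SL = SL0 * (Tu/Tref)^alpha * (P/Pref)^beta
T ratio = 642/298 = 2.15436242
(T ratio)^alpha = 2.15436242^1.94 = 4.432394
(P/Pref)^beta = 2^(-0.21) = 0.864537
SL = 0.47 * 4.432394 * 0.864537 = 1.8010 m/s


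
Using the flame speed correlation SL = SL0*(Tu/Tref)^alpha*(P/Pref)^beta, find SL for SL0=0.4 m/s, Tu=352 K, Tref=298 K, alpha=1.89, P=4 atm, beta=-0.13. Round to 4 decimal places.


SL = SL0 * (Tu/Tref)^alpha * (P/Pref)^beta
T ratio = 352/298 = 1.18120805
(T ratio)^alpha = 1.18120805^1.89 = 1.369925
(P/Pref)^beta = 4^(-0.13) = 0.835088
SL = 0.4 * 1.369925 * 0.835088 = 0.4576 m/s


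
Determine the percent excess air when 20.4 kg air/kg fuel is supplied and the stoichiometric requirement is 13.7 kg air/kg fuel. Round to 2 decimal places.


Excess air = actual - stoichiometric = 20.4 - 13.7 = 6.70 kg/kg fuel
Excess air % = (excess / stoich) * 100 = (6.70 / 13.7) * 100 = 48.91%


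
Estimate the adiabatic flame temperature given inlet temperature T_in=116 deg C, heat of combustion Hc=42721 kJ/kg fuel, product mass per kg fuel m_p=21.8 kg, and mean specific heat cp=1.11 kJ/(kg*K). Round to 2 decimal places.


T_ad = T_in + Hc / (m_p * cp)
Denominator = 21.8 * 1.11 = 24.1980
Temperature rise = 42721 / 24.1980 = 1765.48 K
T_ad = 116 + 1765.48 = 1881.48 deg C


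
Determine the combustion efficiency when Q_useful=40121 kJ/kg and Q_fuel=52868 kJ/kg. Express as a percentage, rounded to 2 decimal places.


Efficiency = (Q_useful / Q_fuel) * 100
Efficiency = (40121 / 52868) * 100
Efficiency = 0.7589 * 100 = 75.89%


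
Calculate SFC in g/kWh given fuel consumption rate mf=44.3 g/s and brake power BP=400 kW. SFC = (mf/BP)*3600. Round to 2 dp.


SFC = (mf / BP) * 3600
Rate = 44.3 / 400 = 0.110750 g/(s*kW)
SFC = 0.110750 * 3600 = 398.70 g/kWh


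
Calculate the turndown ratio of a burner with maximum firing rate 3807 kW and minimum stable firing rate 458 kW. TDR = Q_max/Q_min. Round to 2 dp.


TDR = Q_max / Q_min
TDR = 3807 / 458 = 8.31


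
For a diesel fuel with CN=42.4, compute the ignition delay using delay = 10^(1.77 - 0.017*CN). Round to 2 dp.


delay = 10^(1.77 - 0.017*CN)
Exponent = 1.77 - 0.017*42.4 = 1.0492
delay = 10^1.0492 = 11.20 ms


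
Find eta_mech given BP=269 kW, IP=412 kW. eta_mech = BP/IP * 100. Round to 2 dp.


eta_mech = (BP / IP) * 100
Ratio = 269 / 412 = 0.6529
eta_mech = 0.6529 * 100 = 65.29%


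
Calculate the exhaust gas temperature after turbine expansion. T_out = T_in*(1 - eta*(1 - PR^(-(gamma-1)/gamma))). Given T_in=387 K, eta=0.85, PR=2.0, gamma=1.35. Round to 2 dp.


T_out = T_in * (1 - eta * (1 - PR^(-(gamma-1)/gamma)))
Exponent = -(1.35-1)/1.35 = -0.25925926
PR^exp = 2.0^(-0.25925926) = 0.83551680
Factor = 1 - 0.85*(1 - 0.83551680) = 0.86018928
T_out = 387 * 0.86018928 = 332.89 K


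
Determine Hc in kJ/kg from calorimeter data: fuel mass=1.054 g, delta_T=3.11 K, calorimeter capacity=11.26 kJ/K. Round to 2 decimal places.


Hc = C_cal * delta_T / m_fuel
Q_released = 11.26 * 3.11 = 35.0186 kJ
m_fuel = 1.054 g = 1.054/1000 kg = 0.001054 kg
Hc = 35.0186 / 0.001054 = 33224.48 kJ/kg


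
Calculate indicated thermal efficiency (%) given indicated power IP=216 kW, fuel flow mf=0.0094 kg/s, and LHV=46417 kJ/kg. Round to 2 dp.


eta_ith = (IP / (mf * LHV)) * 100
Denominator = 0.0094 * 46417 = 436.3198 kW
eta_ith = (216 / 436.3198) * 100 = 49.50%


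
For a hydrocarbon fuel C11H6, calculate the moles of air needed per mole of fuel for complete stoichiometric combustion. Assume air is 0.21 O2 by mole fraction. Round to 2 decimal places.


Balanced combustion: C11H6 + 12.5 O2 -> 11 CO2 + 3 H2O
O2 needed = C + H/4 = 11 + 6/4 = 12.50 moles
Air moles = O2 / 0.21 = 12.50 / 0.21 = 59.52 moles air


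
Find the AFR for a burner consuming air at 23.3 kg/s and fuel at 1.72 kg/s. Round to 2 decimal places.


AFR = m_air / m_fuel
AFR = 23.3 / 1.72 = 13.55


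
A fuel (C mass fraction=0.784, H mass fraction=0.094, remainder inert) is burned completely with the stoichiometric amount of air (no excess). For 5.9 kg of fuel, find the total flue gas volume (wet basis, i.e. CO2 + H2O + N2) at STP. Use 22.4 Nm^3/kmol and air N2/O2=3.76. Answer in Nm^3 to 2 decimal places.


Per kg fuel: CO2 = (C/12 kmol)*22.4 = (0.784/12)*22.4 = 1.46347 Nm^3
Per kg fuel: H2O = (H/2 kmol)*22.4 = (0.094/2)*22.4 = 1.05280 Nm^3
O2 needed per kg fuel = C/12 + H/4 = 0.784/12 + 0.094/4 = 0.08883333 kmol
Per kg fuel: N2 = O2*3.76*22.4 = 0.08883333*3.76*22.4 = 7.48190 Nm^3
Total per kg = 1.46347 + 1.05280 + 7.48190 = 9.99817 Nm^3
Total = 9.99817 * 5.9 = 58.99 Nm^3


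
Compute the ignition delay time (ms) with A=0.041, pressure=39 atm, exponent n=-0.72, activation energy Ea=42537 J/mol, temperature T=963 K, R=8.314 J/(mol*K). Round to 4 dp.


tau = A * P^n * exp(Ea/(R*T))
P^n = 39^(-0.72) = 0.07152098
Ea/(R*T) = 42537/(8.314*963) = 5.312887
exp(Ea/(R*T)) = 202.935185
tau = 0.041 * 0.07152098 * 202.935185 = 0.5951 ms


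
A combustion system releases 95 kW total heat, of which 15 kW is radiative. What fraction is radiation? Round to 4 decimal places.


f_rad = Q_rad / Q_total
f_rad = 15 / 95 = 0.1579


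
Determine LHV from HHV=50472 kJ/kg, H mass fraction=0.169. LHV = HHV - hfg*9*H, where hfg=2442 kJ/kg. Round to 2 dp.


LHV = HHV - hfg * 9 * H
Water correction = 2442 * 9 * 0.169 = 3714.282 kJ/kg
LHV = 50472 - 3714.282 = 46757.72 kJ/kg


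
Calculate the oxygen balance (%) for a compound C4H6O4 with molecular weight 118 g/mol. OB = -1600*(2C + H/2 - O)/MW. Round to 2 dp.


OB = -1600 * (2C + H/2 - O) / MW
Inner = 2*4 + 6/2 - 4 = 7.00
OB = -1600 * 7.00 / 118 = -94.92%


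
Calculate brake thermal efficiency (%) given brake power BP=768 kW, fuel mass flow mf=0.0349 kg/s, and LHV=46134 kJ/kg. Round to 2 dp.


eta_BTE = (BP / (mf * LHV)) * 100
Denominator = 0.0349 * 46134 = 1610.0766 kW
eta_BTE = (768 / 1610.0766) * 100 = 47.70%


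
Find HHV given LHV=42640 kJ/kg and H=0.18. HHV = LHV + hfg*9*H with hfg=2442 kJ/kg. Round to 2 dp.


HHV = LHV + hfg * 9 * H
Water addition = 2442 * 9 * 0.18 = 3956.040 kJ/kg
HHV = 42640 + 3956.040 = 46596.04 kJ/kg


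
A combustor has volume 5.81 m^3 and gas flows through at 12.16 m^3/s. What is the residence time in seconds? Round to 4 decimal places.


tau = V / Q_flow
tau = 5.81 / 12.16 = 0.4778 s


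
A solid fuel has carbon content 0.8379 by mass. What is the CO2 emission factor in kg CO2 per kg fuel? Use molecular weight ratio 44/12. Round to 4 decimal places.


EF = C_frac * (M_CO2 / M_C)
EF = 0.8379 * (44/12)
EF = 0.8379 * 3.666667 = 3.0723 kg_CO2/kg_fuel


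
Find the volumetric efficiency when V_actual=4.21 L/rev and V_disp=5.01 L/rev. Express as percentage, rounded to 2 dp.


eta_v = (V_actual / V_disp) * 100
Ratio = 4.21 / 5.01 = 0.8403
eta_v = 0.8403 * 100 = 84.03%


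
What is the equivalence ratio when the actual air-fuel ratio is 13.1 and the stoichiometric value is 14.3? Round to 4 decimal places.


phi = AFR_stoich / AFR_actual
phi = 14.3 / 13.1 = 1.0916


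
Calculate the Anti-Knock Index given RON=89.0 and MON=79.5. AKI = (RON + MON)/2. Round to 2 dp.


AKI = (RON + MON) / 2
AKI = (89.0 + 79.5) / 2
AKI = 168.5 / 2 = 84.25


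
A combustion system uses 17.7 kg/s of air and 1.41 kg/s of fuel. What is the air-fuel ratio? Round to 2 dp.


AFR = m_air / m_fuel
AFR = 17.7 / 1.41 = 12.55


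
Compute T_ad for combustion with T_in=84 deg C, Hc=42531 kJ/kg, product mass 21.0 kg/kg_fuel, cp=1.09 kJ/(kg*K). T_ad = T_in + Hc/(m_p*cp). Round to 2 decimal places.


T_ad = T_in + Hc / (m_p * cp)
Denominator = 21.0 * 1.09 = 22.8900
Temperature rise = 42531 / 22.8900 = 1858.06 K
T_ad = 84 + 1858.06 = 1942.06 deg C


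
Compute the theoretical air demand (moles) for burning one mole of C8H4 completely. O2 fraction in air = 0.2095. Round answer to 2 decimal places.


Balanced combustion: C8H4 + 9 O2 -> 8 CO2 + 2 H2O
O2 needed = C + H/4 = 8 + 4/4 = 9.00 moles
Air moles = O2 / 0.2095 = 9.00 / 0.2095 = 42.96 moles air


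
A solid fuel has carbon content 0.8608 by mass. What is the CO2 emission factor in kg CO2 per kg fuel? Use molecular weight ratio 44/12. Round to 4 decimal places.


EF = C_frac * (M_CO2 / M_C)
EF = 0.8608 * (44/12)
EF = 0.8608 * 3.666667 = 3.1563 kg_CO2/kg_fuel


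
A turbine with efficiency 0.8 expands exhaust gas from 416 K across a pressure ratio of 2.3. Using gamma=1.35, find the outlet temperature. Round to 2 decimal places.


T_out = T_in * (1 - eta * (1 - PR^(-(gamma-1)/gamma)))
Exponent = -(1.35-1)/1.35 = -0.25925926
PR^exp = 2.3^(-0.25925926) = 0.80578413
Factor = 1 - 0.8*(1 - 0.80578413) = 0.84462730
T_out = 416 * 0.84462730 = 351.36 K


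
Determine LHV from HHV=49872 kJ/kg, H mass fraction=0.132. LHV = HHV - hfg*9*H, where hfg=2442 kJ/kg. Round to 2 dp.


LHV = HHV - hfg * 9 * H
Water correction = 2442 * 9 * 0.132 = 2901.096 kJ/kg
LHV = 49872 - 2901.096 = 46970.90 kJ/kg


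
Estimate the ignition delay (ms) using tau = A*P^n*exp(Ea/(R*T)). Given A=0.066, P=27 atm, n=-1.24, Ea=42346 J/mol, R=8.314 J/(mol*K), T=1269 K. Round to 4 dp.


tau = A * P^n * exp(Ea/(R*T))
P^n = 27^(-1.24) = 0.01679225
Ea/(R*T) = 42346/(8.314*1269) = 4.013662
exp(Ea/(R*T)) = 55.349165
tau = 0.066 * 0.01679225 * 55.349165 = 0.0613 ms


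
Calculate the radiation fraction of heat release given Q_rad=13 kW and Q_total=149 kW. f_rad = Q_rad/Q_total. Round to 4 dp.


f_rad = Q_rad / Q_total
f_rad = 13 / 149 = 0.0872


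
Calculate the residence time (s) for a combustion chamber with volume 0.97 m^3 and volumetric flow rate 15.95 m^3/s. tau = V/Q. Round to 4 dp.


tau = V / Q_flow
tau = 0.97 / 15.95 = 0.0608 s


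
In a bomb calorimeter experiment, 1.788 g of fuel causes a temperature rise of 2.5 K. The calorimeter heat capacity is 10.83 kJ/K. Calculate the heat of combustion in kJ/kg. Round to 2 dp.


Hc = C_cal * delta_T / m_fuel
Q_released = 10.83 * 2.5 = 27.0750 kJ
m_fuel = 1.788 g = 1.788/1000 kg = 0.001788 kg
Hc = 27.0750 / 0.001788 = 15142.62 kJ/kg


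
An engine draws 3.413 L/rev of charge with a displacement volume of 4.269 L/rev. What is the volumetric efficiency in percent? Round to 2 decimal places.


eta_v = (V_actual / V_disp) * 100
Ratio = 3.413 / 4.269 = 0.7995
eta_v = 0.7995 * 100 = 79.95%


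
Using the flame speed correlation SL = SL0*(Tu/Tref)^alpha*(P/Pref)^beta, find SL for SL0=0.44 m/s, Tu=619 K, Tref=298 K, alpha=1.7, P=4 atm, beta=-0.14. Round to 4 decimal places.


SL = SL0 * (Tu/Tref)^alpha * (P/Pref)^beta
T ratio = 619/298 = 2.07718121
(T ratio)^alpha = 2.07718121^1.7 = 3.465026
(P/Pref)^beta = 4^(-0.14) = 0.823591
SL = 0.44 * 3.465026 * 0.823591 = 1.2557 m/s


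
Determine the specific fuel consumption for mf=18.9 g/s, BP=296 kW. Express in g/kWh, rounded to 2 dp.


SFC = (mf / BP) * 3600
Rate = 18.9 / 296 = 0.063851 g/(s*kW)
SFC = 0.063851 * 3600 = 229.86 g/kWh


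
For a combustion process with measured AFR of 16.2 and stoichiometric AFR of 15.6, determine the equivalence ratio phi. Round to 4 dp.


phi = AFR_stoich / AFR_actual
phi = 15.6 / 16.2 = 0.9630


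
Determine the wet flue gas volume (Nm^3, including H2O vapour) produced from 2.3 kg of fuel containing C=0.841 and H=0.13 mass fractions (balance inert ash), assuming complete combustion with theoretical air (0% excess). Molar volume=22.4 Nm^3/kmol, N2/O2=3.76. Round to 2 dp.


Per kg fuel: CO2 = (C/12 kmol)*22.4 = (0.841/12)*22.4 = 1.56987 Nm^3
Per kg fuel: H2O = (H/2 kmol)*22.4 = (0.13/2)*22.4 = 1.45600 Nm^3
O2 needed per kg fuel = C/12 + H/4 = 0.841/12 + 0.13/4 = 0.10258333 kmol
Per kg fuel: N2 = O2*3.76*22.4 = 0.10258333*3.76*22.4 = 8.63998 Nm^3
Total per kg = 1.56987 + 1.45600 + 8.63998 = 11.66585 Nm^3
Total = 11.66585 * 2.3 = 26.83 Nm^3


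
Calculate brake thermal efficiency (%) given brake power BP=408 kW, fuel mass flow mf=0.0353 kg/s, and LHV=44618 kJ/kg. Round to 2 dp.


eta_BTE = (BP / (mf * LHV)) * 100
Denominator = 0.0353 * 44618 = 1575.0154 kW
eta_BTE = (408 / 1575.0154) * 100 = 25.90%


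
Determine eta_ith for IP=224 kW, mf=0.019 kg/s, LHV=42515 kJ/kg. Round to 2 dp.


eta_ith = (IP / (mf * LHV)) * 100
Denominator = 0.019 * 42515 = 807.7850 kW
eta_ith = (224 / 807.7850) * 100 = 27.73%


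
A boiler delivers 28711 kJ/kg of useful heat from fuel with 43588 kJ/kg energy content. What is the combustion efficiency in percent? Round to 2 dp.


Efficiency = (Q_useful / Q_fuel) * 100
Efficiency = (28711 / 43588) * 100
Efficiency = 0.6587 * 100 = 65.87%


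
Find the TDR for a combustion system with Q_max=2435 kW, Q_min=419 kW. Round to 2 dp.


TDR = Q_max / Q_min
TDR = 2435 / 419 = 5.81


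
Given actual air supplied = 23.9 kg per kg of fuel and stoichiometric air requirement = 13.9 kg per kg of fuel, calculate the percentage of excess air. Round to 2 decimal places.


Excess air = actual - stoichiometric = 23.9 - 13.9 = 10.00 kg/kg fuel
Excess air % = (excess / stoich) * 100 = (10.00 / 13.9) * 100 = 71.94%


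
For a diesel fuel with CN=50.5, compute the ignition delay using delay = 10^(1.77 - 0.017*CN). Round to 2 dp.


delay = 10^(1.77 - 0.017*CN)
Exponent = 1.77 - 0.017*50.5 = 0.9115
delay = 10^0.9115 = 8.16 ms


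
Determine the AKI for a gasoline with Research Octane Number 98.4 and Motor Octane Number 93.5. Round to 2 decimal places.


AKI = (RON + MON) / 2
AKI = (98.4 + 93.5) / 2
AKI = 191.9 / 2 = 95.95


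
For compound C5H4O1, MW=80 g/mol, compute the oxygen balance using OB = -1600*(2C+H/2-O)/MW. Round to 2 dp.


OB = -1600 * (2C + H/2 - O) / MW
Inner = 2*5 + 4/2 - 1 = 11.00
OB = -1600 * 11.00 / 80 = -220.00%


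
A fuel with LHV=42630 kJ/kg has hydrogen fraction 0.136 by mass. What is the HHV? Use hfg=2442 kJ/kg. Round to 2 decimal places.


HHV = LHV + hfg * 9 * H
Water addition = 2442 * 9 * 0.136 = 2989.008 kJ/kg
HHV = 42630 + 2989.008 = 45619.01 kJ/kg


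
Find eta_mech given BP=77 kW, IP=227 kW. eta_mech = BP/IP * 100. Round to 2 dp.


eta_mech = (BP / IP) * 100
Ratio = 77 / 227 = 0.3392
eta_mech = 0.3392 * 100 = 33.92%


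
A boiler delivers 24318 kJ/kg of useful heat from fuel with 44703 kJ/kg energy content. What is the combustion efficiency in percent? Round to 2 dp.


Efficiency = (Q_useful / Q_fuel) * 100
Efficiency = (24318 / 44703) * 100
Efficiency = 0.5440 * 100 = 54.40%


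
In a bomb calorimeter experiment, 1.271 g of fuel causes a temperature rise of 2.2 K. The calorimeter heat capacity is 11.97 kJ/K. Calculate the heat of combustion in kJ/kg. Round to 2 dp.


Hc = C_cal * delta_T / m_fuel
Q_released = 11.97 * 2.2 = 26.3340 kJ
m_fuel = 1.271 g = 1.271/1000 kg = 0.001271 kg
Hc = 26.3340 / 0.001271 = 20719.12 kJ/kg


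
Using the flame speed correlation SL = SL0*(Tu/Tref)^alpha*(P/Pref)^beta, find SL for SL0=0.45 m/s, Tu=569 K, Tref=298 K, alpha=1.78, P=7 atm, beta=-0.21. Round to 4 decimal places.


SL = SL0 * (Tu/Tref)^alpha * (P/Pref)^beta
T ratio = 569/298 = 1.90939597
(T ratio)^alpha = 1.90939597^1.78 = 3.162240
(P/Pref)^beta = 7^(-0.21) = 0.664553
SL = 0.45 * 3.162240 * 0.664553 = 0.9457 m/s


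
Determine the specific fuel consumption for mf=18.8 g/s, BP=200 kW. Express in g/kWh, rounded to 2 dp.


SFC = (mf / BP) * 3600
Rate = 18.8 / 200 = 0.094000 g/(s*kW)
SFC = 0.094000 * 3600 = 338.40 g/kWh


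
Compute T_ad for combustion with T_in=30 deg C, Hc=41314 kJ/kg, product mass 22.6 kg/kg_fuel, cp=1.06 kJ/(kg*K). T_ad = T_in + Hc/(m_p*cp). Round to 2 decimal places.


T_ad = T_in + Hc / (m_p * cp)
Denominator = 22.6 * 1.06 = 23.9560
Temperature rise = 41314 / 23.9560 = 1724.58 K
T_ad = 30 + 1724.58 = 1754.58 deg C


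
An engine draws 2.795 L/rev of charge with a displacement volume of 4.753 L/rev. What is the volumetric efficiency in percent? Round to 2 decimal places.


eta_v = (V_actual / V_disp) * 100
Ratio = 2.795 / 4.753 = 0.5880
eta_v = 0.5880 * 100 = 58.80%


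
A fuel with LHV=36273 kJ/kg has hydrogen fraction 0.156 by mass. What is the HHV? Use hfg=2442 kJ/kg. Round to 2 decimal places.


HHV = LHV + hfg * 9 * H
Water addition = 2442 * 9 * 0.156 = 3428.568 kJ/kg
HHV = 36273 + 3428.568 = 39701.57 kJ/kg


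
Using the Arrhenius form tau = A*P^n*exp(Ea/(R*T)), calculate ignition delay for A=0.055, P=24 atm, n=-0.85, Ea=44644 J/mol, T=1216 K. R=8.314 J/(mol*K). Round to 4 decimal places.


tau = A * P^n * exp(Ea/(R*T))
P^n = 24^(-0.85) = 0.06711513
Ea/(R*T) = 44644/(8.314*1216) = 4.415903
exp(Ea/(R*T)) = 82.756519
tau = 0.055 * 0.06711513 * 82.756519 = 0.3055 ms


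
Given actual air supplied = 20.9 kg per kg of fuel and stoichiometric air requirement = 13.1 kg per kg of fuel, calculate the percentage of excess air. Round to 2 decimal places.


Excess air = actual - stoichiometric = 20.9 - 13.1 = 7.80 kg/kg fuel
Excess air % = (excess / stoich) * 100 = (7.80 / 13.1) * 100 = 59.54%


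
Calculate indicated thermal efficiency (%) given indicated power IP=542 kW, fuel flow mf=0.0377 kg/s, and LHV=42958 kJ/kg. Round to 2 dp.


eta_ith = (IP / (mf * LHV)) * 100
Denominator = 0.0377 * 42958 = 1619.5166 kW
eta_ith = (542 / 1619.5166) * 100 = 33.47%


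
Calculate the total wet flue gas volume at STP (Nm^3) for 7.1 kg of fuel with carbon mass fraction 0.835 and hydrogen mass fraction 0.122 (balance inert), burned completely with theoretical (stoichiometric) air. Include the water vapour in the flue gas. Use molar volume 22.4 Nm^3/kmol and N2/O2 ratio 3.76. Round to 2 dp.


Per kg fuel: CO2 = (C/12 kmol)*22.4 = (0.835/12)*22.4 = 1.55867 Nm^3
Per kg fuel: H2O = (H/2 kmol)*22.4 = (0.122/2)*22.4 = 1.36640 Nm^3
O2 needed per kg fuel = C/12 + H/4 = 0.835/12 + 0.122/4 = 0.10008333 kmol
Per kg fuel: N2 = O2*3.76*22.4 = 0.10008333*3.76*22.4 = 8.42942 Nm^3
Total per kg = 1.55867 + 1.36640 + 8.42942 = 11.35449 Nm^3
Total = 11.35449 * 7.1 = 80.62 Nm^3


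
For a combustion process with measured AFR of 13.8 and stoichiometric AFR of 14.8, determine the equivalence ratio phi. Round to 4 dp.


phi = AFR_stoich / AFR_actual
phi = 14.8 / 13.8 = 1.0725


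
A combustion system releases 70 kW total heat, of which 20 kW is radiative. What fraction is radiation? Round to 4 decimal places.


f_rad = Q_rad / Q_total
f_rad = 20 / 70 = 0.2857


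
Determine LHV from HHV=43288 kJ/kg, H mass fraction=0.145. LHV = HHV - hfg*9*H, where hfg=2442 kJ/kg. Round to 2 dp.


LHV = HHV - hfg * 9 * H
Water correction = 2442 * 9 * 0.145 = 3186.810 kJ/kg
LHV = 43288 - 3186.810 = 40101.19 kJ/kg


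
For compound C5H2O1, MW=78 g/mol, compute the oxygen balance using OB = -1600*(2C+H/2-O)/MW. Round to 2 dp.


OB = -1600 * (2C + H/2 - O) / MW
Inner = 2*5 + 2/2 - 1 = 10.00
OB = -1600 * 10.00 / 78 = -205.13%


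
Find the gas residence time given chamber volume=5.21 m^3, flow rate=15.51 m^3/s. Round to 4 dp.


tau = V / Q_flow
tau = 5.21 / 15.51 = 0.3359 s


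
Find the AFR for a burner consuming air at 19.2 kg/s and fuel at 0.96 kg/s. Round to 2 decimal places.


AFR = m_air / m_fuel
AFR = 19.2 / 0.96 = 20.00


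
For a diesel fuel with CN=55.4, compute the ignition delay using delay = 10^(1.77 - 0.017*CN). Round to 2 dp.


delay = 10^(1.77 - 0.017*CN)
Exponent = 1.77 - 0.017*55.4 = 0.8282
delay = 10^0.8282 = 6.73 ms
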